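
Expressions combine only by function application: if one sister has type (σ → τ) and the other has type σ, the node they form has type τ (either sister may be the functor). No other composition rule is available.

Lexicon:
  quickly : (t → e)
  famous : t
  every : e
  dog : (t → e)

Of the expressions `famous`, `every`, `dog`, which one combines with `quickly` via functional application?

famous

famous — combines: quickly : (t → e) takes famous : t as argument, giving e.
every : e — no; quickly wants t, and every wants nothing (atomic).
dog : (t → e) — no; quickly wants t, and dog wants t.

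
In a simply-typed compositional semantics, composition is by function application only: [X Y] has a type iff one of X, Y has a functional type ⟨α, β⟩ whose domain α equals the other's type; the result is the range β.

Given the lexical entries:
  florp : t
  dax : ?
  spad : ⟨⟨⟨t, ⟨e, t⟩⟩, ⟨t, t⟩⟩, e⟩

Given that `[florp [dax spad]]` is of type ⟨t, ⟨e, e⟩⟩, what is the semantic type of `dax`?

⟨⟨⟨⟨t, ⟨e, t⟩⟩, ⟨t, t⟩⟩, e⟩, ⟨t, ⟨t, ⟨e, e⟩⟩⟩⟩

At [florp [dax spad]] (required: ⟨t, ⟨e, e⟩⟩): florp is t, which is not a function with range ⟨t, ⟨e, e⟩⟩; hence [dax spad] is the functor — type ⟨t, ⟨t, ⟨e, e⟩⟩⟩.
At [dax spad] (required: ⟨t, ⟨t, ⟨e, e⟩⟩⟩): spad is ⟨⟨⟨t, ⟨e, t⟩⟩, ⟨t, t⟩⟩, e⟩, which is not a function with range ⟨t, ⟨t, ⟨e, e⟩⟩⟩; hence dax is the functor — type ⟨⟨⟨⟨t, ⟨e, t⟩⟩, ⟨t, t⟩⟩, e⟩, ⟨t, ⟨t, ⟨e, e⟩⟩⟩⟩.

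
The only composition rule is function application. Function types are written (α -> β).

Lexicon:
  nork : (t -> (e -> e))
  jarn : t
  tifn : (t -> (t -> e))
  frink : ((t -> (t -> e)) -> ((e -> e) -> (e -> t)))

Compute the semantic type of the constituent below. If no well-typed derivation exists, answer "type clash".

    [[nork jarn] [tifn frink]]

(e -> t)

[nork jarn]: nork is (t -> (e -> e)), jarn is t; result (e -> e).
[tifn frink]: frink is ((t -> (t -> e)) -> ((e -> e) -> (e -> t))), tifn is (t -> (t -> e)); result ((e -> e) -> (e -> t)).
[[nork jarn] [tifn frink]]: [tifn frink] is ((e -> e) -> (e -> t)), [nork jarn] is (e -> e); result (e -> t).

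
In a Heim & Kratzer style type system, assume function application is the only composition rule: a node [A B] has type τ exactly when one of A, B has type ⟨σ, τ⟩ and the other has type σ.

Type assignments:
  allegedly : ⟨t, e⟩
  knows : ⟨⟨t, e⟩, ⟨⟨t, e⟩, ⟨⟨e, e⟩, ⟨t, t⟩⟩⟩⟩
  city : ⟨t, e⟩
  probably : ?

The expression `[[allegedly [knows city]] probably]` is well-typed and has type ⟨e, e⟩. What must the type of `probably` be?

⟨⟨⟨e, e⟩, ⟨t, t⟩⟩, ⟨e, e⟩⟩

[[allegedly [knows city]] probably] must have type ⟨e, e⟩. The sister [allegedly [knows city]] has type ⟨⟨e, e⟩, ⟨t, t⟩⟩; that is not a function onto ⟨e, e⟩, so probably must be the functor, of type ⟨⟨⟨e, e⟩, ⟨t, t⟩⟩, ⟨e, e⟩⟩.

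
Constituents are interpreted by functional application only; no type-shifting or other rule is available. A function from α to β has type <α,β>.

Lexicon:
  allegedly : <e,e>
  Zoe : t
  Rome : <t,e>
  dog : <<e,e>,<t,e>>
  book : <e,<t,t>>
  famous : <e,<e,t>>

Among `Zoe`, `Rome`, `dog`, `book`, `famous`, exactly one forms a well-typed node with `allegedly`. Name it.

Zoe : t — does not combine with allegedly.
Rome : <t,e> — does not combine with allegedly.
dog — combines: dog : <<e,e>,<t,e>> takes allegedly : <e,e> as argument, giving <t,e>.
book : <e,<t,t>> — does not combine with allegedly.
famous : <e,<e,t>> — does not combine with allegedly.

dog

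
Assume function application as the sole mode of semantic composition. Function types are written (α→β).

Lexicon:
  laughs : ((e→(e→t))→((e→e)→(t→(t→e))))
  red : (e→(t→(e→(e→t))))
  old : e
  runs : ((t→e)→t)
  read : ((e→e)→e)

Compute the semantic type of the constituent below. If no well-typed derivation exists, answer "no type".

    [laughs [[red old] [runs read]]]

[red old]: (e→(t→(e→(e→t)))) applied to e yields (t→(e→(e→t))).
At [runs read]: neither ((t→e)→t) nor ((e→e)→e) can take the other as argument; the node is ill-typed.

no type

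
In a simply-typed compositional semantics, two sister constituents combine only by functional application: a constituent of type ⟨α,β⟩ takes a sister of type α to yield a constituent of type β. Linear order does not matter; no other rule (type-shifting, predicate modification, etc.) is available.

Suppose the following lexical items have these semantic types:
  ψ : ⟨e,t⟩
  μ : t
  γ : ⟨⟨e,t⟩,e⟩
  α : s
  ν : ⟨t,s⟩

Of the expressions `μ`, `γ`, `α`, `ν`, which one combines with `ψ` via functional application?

γ

μ : t — does not combine with ψ.
γ — combines: γ : ⟨⟨e,t⟩,e⟩ takes ψ : ⟨e,t⟩ as argument, giving e.
α : s — does not combine with ψ.
ν : ⟨t,s⟩ — does not combine with ψ.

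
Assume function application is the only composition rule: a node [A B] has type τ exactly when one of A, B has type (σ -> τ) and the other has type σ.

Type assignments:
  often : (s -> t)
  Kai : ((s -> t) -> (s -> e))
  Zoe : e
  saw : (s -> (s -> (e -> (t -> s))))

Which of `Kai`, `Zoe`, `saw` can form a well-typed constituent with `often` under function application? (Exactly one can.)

Kai — combines: Kai : ((s -> t) -> (s -> e)) takes often : (s -> t) as argument, giving (s -> e).
Zoe : e — does not combine with often.
saw : (s -> (s -> (e -> (t -> s)))) — does not combine with often.

Kai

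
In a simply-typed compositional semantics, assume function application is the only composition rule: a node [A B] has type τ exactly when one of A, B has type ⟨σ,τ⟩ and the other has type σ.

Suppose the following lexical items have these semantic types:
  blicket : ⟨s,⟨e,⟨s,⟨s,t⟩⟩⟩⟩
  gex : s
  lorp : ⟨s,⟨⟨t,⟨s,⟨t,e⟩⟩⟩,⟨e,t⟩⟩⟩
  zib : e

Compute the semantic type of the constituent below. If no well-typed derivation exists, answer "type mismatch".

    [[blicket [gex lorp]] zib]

type mismatch

[gex lorp]: lorp is ⟨s,⟨⟨t,⟨s,⟨t,e⟩⟩⟩,⟨e,t⟩⟩⟩, gex is s; result ⟨⟨t,⟨s,⟨t,e⟩⟩⟩,⟨e,t⟩⟩.
At [blicket [gex lorp]]: neither ⟨s,⟨e,⟨s,⟨s,t⟩⟩⟩⟩ nor ⟨⟨t,⟨s,⟨t,e⟩⟩⟩,⟨e,t⟩⟩ can take the other as argument; the node is ill-typed.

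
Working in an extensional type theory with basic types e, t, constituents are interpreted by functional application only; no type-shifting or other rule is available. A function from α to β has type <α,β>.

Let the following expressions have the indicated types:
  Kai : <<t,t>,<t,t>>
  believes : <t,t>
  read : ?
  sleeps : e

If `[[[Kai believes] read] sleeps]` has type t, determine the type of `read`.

[[[Kai believes] read] sleeps] must have type t. The sister sleeps has type e; that is not a function onto t, so [[Kai believes] read] must be the functor, of type <e,t>.
[[Kai believes] read] must have type <e,t>. The sister [Kai believes] has type <t,t>; that is not a function onto <e,t>, so read must be the functor, of type <<t,t>,<e,t>>.

<<t,t>,<e,t>>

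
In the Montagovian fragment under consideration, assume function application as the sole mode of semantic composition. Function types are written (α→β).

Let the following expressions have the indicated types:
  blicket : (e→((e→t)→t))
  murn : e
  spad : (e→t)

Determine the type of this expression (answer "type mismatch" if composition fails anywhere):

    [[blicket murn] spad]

t

At [blicket murn], blicket : (e→((e→t)→t)) takes murn : e, giving ((e→t)→t).
At [[blicket murn] spad], [blicket murn] : ((e→t)→t) takes spad : (e→t), giving t.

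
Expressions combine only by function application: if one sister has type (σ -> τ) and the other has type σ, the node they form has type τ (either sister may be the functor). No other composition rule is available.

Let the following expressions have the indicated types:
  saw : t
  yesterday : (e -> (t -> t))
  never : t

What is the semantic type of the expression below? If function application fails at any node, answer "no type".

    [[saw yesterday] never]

At [saw yesterday]: neither t nor (e -> (t -> t)) can take the other as argument; the node is ill-typed.

no type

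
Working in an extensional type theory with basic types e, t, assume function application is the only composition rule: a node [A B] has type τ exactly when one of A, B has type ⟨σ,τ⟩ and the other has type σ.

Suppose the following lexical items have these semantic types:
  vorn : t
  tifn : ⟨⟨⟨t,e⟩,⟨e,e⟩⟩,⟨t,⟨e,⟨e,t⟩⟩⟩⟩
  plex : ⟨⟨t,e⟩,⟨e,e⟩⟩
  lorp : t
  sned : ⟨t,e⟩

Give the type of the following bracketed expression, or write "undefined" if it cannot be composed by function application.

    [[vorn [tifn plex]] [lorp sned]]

[tifn plex] — tifn of type ⟨⟨⟨t,e⟩,⟨e,e⟩⟩,⟨t,⟨e,⟨e,t⟩⟩⟩⟩ combines with plex of type ⟨⟨t,e⟩,⟨e,e⟩⟩: type ⟨t,⟨e,⟨e,t⟩⟩⟩.
[vorn [tifn plex]] — [tifn plex] of type ⟨t,⟨e,⟨e,t⟩⟩⟩ combines with vorn of type t: type ⟨e,⟨e,t⟩⟩.
[lorp sned] — sned of type ⟨t,e⟩ combines with lorp of type t: type e.
[[vorn [tifn plex]] [lorp sned]] — [vorn [tifn plex]] of type ⟨e,⟨e,t⟩⟩ combines with [lorp sned] of type e: type ⟨e,t⟩.

⟨e,t⟩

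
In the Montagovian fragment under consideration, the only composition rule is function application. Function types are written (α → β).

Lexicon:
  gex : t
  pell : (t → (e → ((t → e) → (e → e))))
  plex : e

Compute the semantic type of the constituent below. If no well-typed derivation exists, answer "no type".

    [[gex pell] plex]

[gex pell]: functor pell : (t → (e → ((t → e) → (e → e)))), argument gex : t; result (e → ((t → e) → (e → e))).
[[gex pell] plex]: functor [gex pell] : (e → ((t → e) → (e → e))), argument plex : e; result ((t → e) → (e → e)).

((t → e) → (e → e))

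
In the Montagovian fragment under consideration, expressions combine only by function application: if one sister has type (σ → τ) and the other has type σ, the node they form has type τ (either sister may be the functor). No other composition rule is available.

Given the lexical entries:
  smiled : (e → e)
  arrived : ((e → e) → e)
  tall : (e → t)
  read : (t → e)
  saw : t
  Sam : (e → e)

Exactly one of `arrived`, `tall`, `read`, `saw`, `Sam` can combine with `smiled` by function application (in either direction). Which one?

arrived — combines: arrived : ((e → e) → e) takes smiled : (e → e) as argument, giving e.
tall : (e → t) — no; smiled wants e, and tall wants e.
read : (t → e) — no; smiled wants e, and read wants t.
saw : t — no; smiled wants e, and saw wants nothing (atomic).
Sam : (e → e) — no; smiled wants e, and Sam wants e.

arrived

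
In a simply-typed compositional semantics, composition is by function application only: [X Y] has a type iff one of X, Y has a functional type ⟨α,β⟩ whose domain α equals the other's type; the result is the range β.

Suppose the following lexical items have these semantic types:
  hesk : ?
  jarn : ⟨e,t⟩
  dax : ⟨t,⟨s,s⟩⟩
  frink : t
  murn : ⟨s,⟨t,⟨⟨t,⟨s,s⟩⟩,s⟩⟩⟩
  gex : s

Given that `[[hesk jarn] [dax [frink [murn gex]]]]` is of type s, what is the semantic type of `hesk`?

⟨⟨e,t⟩,⟨s,s⟩⟩

At [[hesk jarn] [dax [frink [murn gex]]]] (required: s): [dax [frink [murn gex]]] is s, which is not a function with range s; hence [hesk jarn] is the functor — type ⟨s,s⟩.
At [hesk jarn] (required: ⟨s,s⟩): jarn is ⟨e,t⟩, which is not a function with range ⟨s,s⟩; hence hesk is the functor — type ⟨⟨e,t⟩,⟨s,s⟩⟩.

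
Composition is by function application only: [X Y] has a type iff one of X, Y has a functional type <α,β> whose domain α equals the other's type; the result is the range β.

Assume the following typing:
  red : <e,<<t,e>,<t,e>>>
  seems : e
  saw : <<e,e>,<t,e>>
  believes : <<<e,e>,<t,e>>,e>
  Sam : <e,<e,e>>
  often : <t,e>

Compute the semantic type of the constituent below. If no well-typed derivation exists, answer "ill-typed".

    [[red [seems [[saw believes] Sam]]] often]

<t,e>

At [saw believes], believes : <<<e,e>,<t,e>>,e> takes saw : <<e,e>,<t,e>>, giving e.
At [[saw believes] Sam], Sam : <e,<e,e>> takes [saw believes] : e, giving <e,e>.
At [seems [[saw believes] Sam]], [[saw believes] Sam] : <e,e> takes seems : e, giving e.
At [red [seems [[saw believes] Sam]]], red : <e,<<t,e>,<t,e>>> takes [seems [[saw believes] Sam]] : e, giving <<t,e>,<t,e>>.
At [[red [seems [[saw believes] Sam]]] often], [red [seems [[saw believes] Sam]]] : <<t,e>,<t,e>> takes often : <t,e>, giving <t,e>.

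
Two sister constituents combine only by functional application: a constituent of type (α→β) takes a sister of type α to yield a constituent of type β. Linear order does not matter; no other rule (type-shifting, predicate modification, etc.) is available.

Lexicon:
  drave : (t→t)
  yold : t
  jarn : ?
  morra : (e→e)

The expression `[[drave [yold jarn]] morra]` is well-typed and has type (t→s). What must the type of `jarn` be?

(t→((t→t)→((e→e)→(t→s))))

[[drave [yold jarn]] morra] must have type (t→s). The sister morra has type (e→e); that is not a function onto (t→s), so [drave [yold jarn]] must be the functor, of type ((e→e)→(t→s)).
[drave [yold jarn]] must have type ((e→e)→(t→s)). The sister drave has type (t→t); that is not a function onto ((e→e)→(t→s)), so [yold jarn] must be the functor, of type ((t→t)→((e→e)→(t→s))).
[yold jarn] must have type ((t→t)→((e→e)→(t→s))). The sister yold has type t; that is not a function onto ((t→t)→((e→e)→(t→s))), so jarn must be the functor, of type (t→((t→t)→((e→e)→(t→s)))).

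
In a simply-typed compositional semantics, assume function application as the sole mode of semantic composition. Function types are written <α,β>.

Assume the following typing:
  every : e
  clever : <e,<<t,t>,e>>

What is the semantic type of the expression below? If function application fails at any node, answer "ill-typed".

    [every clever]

[every clever]: <e,<<t,t>,e>> applied to e yields <<t,t>,e>.

<<t,t>,e>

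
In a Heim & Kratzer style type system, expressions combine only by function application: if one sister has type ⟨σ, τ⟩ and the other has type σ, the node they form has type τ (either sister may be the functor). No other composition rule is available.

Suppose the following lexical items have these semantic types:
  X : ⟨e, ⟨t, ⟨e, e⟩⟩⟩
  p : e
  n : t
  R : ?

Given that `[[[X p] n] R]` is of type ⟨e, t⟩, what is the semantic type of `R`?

At [[[X p] n] R] (required: ⟨e, t⟩): [[X p] n] is ⟨e, e⟩, which is not a function with range ⟨e, t⟩; hence R is the functor — type ⟨⟨e, e⟩, ⟨e, t⟩⟩.

⟨⟨e, e⟩, ⟨e, t⟩⟩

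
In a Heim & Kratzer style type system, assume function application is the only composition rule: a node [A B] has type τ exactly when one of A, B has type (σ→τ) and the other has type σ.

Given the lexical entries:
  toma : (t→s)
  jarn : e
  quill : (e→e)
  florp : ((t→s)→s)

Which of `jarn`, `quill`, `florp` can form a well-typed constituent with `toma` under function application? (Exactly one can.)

jarn : e — does not combine with toma.
quill : (e→e) — does not combine with toma.
florp — combines: florp : ((t→s)→s) takes toma : (t→s) as argument, giving s.

florp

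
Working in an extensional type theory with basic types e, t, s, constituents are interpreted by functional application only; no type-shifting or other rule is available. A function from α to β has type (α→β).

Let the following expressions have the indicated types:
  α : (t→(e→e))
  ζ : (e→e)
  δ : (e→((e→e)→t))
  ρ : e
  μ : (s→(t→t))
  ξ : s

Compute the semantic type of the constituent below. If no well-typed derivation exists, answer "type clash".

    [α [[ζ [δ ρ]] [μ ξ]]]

(e→e)

At [δ ρ], δ : (e→((e→e)→t)) takes ρ : e, giving ((e→e)→t).
At [ζ [δ ρ]], [δ ρ] : ((e→e)→t) takes ζ : (e→e), giving t.
At [μ ξ], μ : (s→(t→t)) takes ξ : s, giving (t→t).
At [[ζ [δ ρ]] [μ ξ]], [μ ξ] : (t→t) takes [ζ [δ ρ]] : t, giving t.
At [α [[ζ [δ ρ]] [μ ξ]]], α : (t→(e→e)) takes [[ζ [δ ρ]] [μ ξ]] : t, giving (e→e).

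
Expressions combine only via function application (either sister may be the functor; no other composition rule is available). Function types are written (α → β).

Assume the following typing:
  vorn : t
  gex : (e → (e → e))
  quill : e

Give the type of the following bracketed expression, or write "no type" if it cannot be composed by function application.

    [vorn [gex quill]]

no type

[gex quill]: (e → (e → e)) applied to e yields (e → e).
[vorn [gex quill]]: t with (e → e) — neither is a function whose domain matches the other; composition fails here.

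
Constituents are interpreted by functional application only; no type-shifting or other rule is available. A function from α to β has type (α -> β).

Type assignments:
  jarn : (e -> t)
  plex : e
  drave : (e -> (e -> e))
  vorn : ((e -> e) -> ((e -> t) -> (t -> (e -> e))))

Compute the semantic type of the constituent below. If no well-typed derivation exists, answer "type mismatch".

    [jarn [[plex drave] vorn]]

(t -> (e -> e))

[plex drave]: functor drave : (e -> (e -> e)), argument plex : e; result (e -> e).
[[plex drave] vorn]: functor vorn : ((e -> e) -> ((e -> t) -> (t -> (e -> e)))), argument [plex drave] : (e -> e); result ((e -> t) -> (t -> (e -> e))).
[jarn [[plex drave] vorn]]: functor [[plex drave] vorn] : ((e -> t) -> (t -> (e -> e))), argument jarn : (e -> t); result (t -> (e -> e)).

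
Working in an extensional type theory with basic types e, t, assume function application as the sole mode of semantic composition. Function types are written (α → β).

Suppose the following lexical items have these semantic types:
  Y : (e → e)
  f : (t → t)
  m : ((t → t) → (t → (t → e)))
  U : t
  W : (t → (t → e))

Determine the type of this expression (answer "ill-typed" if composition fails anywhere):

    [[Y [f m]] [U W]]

At [f m], m : ((t → t) → (t → (t → e))) takes f : (t → t), giving (t → (t → e)).
[Y [f m]]: (e → e) with (t → (t → e)) — neither is a function whose domain matches the other; composition fails here.

ill-typed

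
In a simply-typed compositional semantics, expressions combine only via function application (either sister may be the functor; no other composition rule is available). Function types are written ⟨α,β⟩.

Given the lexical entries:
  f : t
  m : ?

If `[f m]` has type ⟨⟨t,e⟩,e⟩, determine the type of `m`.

At [f m] (required: ⟨⟨t,e⟩,e⟩): f is t, which is not a function with range ⟨⟨t,e⟩,e⟩; hence m is the functor — type ⟨t,⟨⟨t,e⟩,e⟩⟩.

⟨t,⟨⟨t,e⟩,e⟩⟩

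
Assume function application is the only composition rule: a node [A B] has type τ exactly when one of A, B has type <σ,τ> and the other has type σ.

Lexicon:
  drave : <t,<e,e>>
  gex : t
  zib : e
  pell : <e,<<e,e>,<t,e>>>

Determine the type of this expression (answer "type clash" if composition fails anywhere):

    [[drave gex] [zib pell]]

<t,e>

[drave gex]: functor drave : <t,<e,e>>, argument gex : t; result <e,e>.
[zib pell]: functor pell : <e,<<e,e>,<t,e>>>, argument zib : e; result <<e,e>,<t,e>>.
[[drave gex] [zib pell]]: functor [zib pell] : <<e,e>,<t,e>>, argument [drave gex] : <e,e>; result <t,e>.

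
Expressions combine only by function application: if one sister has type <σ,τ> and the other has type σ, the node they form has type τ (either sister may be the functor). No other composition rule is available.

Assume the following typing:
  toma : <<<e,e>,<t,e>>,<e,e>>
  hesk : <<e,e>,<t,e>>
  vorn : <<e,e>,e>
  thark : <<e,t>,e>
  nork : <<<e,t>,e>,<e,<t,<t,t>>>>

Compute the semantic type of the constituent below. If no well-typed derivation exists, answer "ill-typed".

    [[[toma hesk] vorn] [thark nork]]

At [toma hesk], toma : <<<e,e>,<t,e>>,<e,e>> takes hesk : <<e,e>,<t,e>>, giving <e,e>.
At [[toma hesk] vorn], vorn : <<e,e>,e> takes [toma hesk] : <e,e>, giving e.
At [thark nork], nork : <<<e,t>,e>,<e,<t,<t,t>>>> takes thark : <<e,t>,e>, giving <e,<t,<t,t>>>.
At [[[toma hesk] vorn] [thark nork]], [thark nork] : <e,<t,<t,t>>> takes [[toma hesk] vorn] : e, giving <t,<t,t>>.

<t,<t,t>>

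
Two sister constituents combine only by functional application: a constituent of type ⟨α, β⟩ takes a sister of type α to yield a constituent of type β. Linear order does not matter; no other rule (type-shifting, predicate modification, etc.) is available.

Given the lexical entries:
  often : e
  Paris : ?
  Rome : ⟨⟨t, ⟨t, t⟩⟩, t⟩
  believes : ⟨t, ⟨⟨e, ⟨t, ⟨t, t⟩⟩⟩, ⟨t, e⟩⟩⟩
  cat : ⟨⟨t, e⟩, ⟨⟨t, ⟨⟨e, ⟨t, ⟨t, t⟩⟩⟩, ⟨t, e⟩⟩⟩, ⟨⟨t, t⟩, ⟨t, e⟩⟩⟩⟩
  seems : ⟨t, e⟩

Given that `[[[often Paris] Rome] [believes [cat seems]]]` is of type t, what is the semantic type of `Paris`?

⟨e, ⟨⟨⟨t, ⟨t, t⟩⟩, t⟩, ⟨⟨⟨t, t⟩, ⟨t, e⟩⟩, t⟩⟩⟩

[[[often Paris] Rome] [believes [cat seems]]] is required to be t. [believes [cat seems]] : ⟨⟨t, t⟩, ⟨t, e⟩⟩ cannot yield t as functor, so [[often Paris] Rome] : ⟨⟨⟨t, t⟩, ⟨t, e⟩⟩, t⟩.
[[often Paris] Rome] is required to be ⟨⟨⟨t, t⟩, ⟨t, e⟩⟩, t⟩. Rome : ⟨⟨t, ⟨t, t⟩⟩, t⟩ cannot yield ⟨⟨⟨t, t⟩, ⟨t, e⟩⟩, t⟩ as functor, so [often Paris] : ⟨⟨⟨t, ⟨t, t⟩⟩, t⟩, ⟨⟨⟨t, t⟩, ⟨t, e⟩⟩, t⟩⟩.
[often Paris] is required to be ⟨⟨⟨t, ⟨t, t⟩⟩, t⟩, ⟨⟨⟨t, t⟩, ⟨t, e⟩⟩, t⟩⟩. often : e cannot yield ⟨⟨⟨t, ⟨t, t⟩⟩, t⟩, ⟨⟨⟨t, t⟩, ⟨t, e⟩⟩, t⟩⟩ as functor, so Paris : ⟨e, ⟨⟨⟨t, ⟨t, t⟩⟩, t⟩, ⟨⟨⟨t, t⟩, ⟨t, e⟩⟩, t⟩⟩⟩.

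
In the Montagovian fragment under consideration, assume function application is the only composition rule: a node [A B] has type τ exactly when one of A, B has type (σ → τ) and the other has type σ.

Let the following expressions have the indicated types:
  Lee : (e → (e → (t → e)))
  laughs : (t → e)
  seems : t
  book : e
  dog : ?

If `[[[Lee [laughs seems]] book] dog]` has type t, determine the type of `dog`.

[[[Lee [laughs seems]] book] dog] is required to be t. [[Lee [laughs seems]] book] : (t → e) cannot yield t as functor, so dog : ((t → e) → t).

((t → e) → t)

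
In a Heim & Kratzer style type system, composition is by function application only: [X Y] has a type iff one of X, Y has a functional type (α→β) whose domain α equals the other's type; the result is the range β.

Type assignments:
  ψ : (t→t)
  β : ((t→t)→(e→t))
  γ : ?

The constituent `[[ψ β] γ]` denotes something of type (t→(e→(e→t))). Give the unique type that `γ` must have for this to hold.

[[ψ β] γ] is required to be (t→(e→(e→t))). [ψ β] : (e→t) cannot yield (t→(e→(e→t))) as functor, so γ : ((e→t)→(t→(e→(e→t)))).

((e→t)→(t→(e→(e→t))))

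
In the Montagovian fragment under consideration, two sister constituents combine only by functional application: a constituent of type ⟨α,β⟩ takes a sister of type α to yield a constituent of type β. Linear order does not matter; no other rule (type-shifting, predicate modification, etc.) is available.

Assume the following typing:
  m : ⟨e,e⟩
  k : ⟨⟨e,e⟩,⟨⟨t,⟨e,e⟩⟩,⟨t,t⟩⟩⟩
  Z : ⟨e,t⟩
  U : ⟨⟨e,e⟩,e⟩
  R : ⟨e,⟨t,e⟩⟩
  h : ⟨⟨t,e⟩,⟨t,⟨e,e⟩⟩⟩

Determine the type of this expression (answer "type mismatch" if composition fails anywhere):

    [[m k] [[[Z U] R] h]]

type mismatch

At [m k], k : ⟨⟨e,e⟩,⟨⟨t,⟨e,e⟩⟩,⟨t,t⟩⟩⟩ takes m : ⟨e,e⟩, giving ⟨⟨t,⟨e,e⟩⟩,⟨t,t⟩⟩.
[Z U]: ⟨e,t⟩ with ⟨⟨e,e⟩,e⟩ — neither is a function whose domain matches the other; composition fails here.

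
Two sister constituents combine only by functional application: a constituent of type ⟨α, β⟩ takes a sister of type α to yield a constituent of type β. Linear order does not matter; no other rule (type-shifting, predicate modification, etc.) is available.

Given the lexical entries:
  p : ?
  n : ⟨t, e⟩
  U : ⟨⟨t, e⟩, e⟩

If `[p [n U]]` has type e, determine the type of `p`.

For [p [n U]] to have type e with [n U] of type e, p must be the function: p : ⟨e, e⟩.

⟨e, e⟩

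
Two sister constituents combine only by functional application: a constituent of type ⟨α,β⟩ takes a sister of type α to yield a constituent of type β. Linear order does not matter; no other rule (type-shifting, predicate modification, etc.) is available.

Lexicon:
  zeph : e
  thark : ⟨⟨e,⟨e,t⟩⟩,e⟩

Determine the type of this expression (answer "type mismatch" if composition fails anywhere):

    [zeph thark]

type mismatch

At [zeph thark]: neither e nor ⟨⟨e,⟨e,t⟩⟩,e⟩ can take the other as argument; the node is ill-typed.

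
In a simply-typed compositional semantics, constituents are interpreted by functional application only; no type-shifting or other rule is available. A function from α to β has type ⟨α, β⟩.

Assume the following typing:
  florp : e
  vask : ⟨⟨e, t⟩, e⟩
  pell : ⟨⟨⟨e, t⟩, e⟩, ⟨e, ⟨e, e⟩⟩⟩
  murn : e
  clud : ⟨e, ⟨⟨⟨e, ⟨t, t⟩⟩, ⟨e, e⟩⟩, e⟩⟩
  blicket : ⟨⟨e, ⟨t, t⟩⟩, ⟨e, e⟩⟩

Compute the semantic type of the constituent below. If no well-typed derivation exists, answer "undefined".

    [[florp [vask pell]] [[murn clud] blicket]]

e

[vask pell]: ⟨⟨⟨e, t⟩, e⟩, ⟨e, ⟨e, e⟩⟩⟩ applied to ⟨⟨e, t⟩, e⟩ yields ⟨e, ⟨e, e⟩⟩.
[florp [vask pell]]: ⟨e, ⟨e, e⟩⟩ applied to e yields ⟨e, e⟩.
[murn clud]: ⟨e, ⟨⟨⟨e, ⟨t, t⟩⟩, ⟨e, e⟩⟩, e⟩⟩ applied to e yields ⟨⟨⟨e, ⟨t, t⟩⟩, ⟨e, e⟩⟩, e⟩.
[[murn clud] blicket]: ⟨⟨⟨e, ⟨t, t⟩⟩, ⟨e, e⟩⟩, e⟩ applied to ⟨⟨e, ⟨t, t⟩⟩, ⟨e, e⟩⟩ yields e.
[[florp [vask pell]] [[murn clud] blicket]]: ⟨e, e⟩ applied to e yields e.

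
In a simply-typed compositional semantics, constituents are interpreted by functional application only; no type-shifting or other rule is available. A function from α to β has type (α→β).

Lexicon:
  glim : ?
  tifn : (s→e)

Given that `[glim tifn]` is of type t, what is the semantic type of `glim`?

((s→e)→t)

[glim tifn] is required to be t. tifn : (s→e) cannot yield t as functor, so glim : ((s→e)→t).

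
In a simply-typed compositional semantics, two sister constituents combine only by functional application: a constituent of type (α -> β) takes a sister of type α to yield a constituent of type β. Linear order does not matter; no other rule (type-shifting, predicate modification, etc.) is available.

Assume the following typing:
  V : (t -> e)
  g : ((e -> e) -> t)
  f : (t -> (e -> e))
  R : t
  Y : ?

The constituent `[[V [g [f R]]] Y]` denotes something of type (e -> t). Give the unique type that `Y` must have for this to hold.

For [[V [g [f R]]] Y] to have type (e -> t) with [V [g [f R]]] of type e, Y must be the function: Y : (e -> (e -> t)).

(e -> (e -> t))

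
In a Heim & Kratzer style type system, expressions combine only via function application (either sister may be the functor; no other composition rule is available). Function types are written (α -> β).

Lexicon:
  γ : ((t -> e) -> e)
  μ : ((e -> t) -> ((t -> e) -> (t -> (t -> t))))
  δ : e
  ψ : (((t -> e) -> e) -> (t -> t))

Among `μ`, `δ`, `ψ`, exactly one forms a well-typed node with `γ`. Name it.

ψ

μ : ((e -> t) -> ((t -> e) -> (t -> (t -> t)))) — does not combine with γ.
δ : e — does not combine with γ.
ψ — combines: ψ : (((t -> e) -> e) -> (t -> t)) takes γ : ((t -> e) -> e) as argument, giving (t -> t).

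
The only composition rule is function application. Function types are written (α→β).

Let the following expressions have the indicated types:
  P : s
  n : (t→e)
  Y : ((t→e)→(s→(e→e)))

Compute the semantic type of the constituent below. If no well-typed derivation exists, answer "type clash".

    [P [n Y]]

[n Y]: Y is ((t→e)→(s→(e→e))), n is (t→e); result (s→(e→e)).
[P [n Y]]: [n Y] is (s→(e→e)), P is s; result (e→e).

(e→e)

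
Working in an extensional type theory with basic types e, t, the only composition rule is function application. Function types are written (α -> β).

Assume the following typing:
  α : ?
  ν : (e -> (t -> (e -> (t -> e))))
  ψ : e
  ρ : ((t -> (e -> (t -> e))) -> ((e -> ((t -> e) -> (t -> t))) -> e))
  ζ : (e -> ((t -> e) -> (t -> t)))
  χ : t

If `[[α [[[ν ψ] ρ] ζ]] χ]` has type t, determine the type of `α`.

[[α [[[ν ψ] ρ] ζ]] χ] must have type t. The sister χ has type t; that is not a function onto t, so [α [[[ν ψ] ρ] ζ]] must be the functor, of type (t -> t).
[α [[[ν ψ] ρ] ζ]] must have type (t -> t). The sister [[[ν ψ] ρ] ζ] has type e; that is not a function onto (t -> t), so α must be the functor, of type (e -> (t -> t)).

(e -> (t -> t))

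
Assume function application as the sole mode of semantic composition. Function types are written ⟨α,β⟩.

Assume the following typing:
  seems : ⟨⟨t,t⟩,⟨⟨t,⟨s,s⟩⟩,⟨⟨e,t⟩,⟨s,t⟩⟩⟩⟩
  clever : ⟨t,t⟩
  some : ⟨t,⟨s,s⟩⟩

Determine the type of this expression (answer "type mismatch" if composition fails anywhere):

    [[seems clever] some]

⟨⟨e,t⟩,⟨s,t⟩⟩

[seems clever]: seems is ⟨⟨t,t⟩,⟨⟨t,⟨s,s⟩⟩,⟨⟨e,t⟩,⟨s,t⟩⟩⟩⟩, clever is ⟨t,t⟩; result ⟨⟨t,⟨s,s⟩⟩,⟨⟨e,t⟩,⟨s,t⟩⟩⟩.
[[seems clever] some]: [seems clever] is ⟨⟨t,⟨s,s⟩⟩,⟨⟨e,t⟩,⟨s,t⟩⟩⟩, some is ⟨t,⟨s,s⟩⟩; result ⟨⟨e,t⟩,⟨s,t⟩⟩.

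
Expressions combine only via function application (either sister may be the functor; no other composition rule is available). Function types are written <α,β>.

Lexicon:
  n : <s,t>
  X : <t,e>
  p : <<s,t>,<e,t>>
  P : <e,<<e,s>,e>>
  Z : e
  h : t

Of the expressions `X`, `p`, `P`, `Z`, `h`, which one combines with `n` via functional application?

X : <t,e> — does not combine with n.
p — combines: p : <<s,t>,<e,t>> takes n : <s,t> as argument, giving <e,t>.
P : <e,<<e,s>,e>> — does not combine with n.
Z : e — does not combine with n.
h : t — does not combine with n.

p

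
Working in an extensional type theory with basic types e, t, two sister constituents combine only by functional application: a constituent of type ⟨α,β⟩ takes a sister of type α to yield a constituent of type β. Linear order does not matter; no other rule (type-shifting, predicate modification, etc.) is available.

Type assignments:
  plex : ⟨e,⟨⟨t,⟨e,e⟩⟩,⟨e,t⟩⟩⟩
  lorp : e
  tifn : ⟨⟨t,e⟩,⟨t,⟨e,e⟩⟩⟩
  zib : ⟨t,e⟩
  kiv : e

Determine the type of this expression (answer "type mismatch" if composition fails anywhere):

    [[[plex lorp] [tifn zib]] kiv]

t

[plex lorp] — plex of type ⟨e,⟨⟨t,⟨e,e⟩⟩,⟨e,t⟩⟩⟩ combines with lorp of type e: type ⟨⟨t,⟨e,e⟩⟩,⟨e,t⟩⟩.
[tifn zib] — tifn of type ⟨⟨t,e⟩,⟨t,⟨e,e⟩⟩⟩ combines with zib of type ⟨t,e⟩: type ⟨t,⟨e,e⟩⟩.
[[plex lorp] [tifn zib]] — [plex lorp] of type ⟨⟨t,⟨e,e⟩⟩,⟨e,t⟩⟩ combines with [tifn zib] of type ⟨t,⟨e,e⟩⟩: type ⟨e,t⟩.
[[[plex lorp] [tifn zib]] kiv] — [[plex lorp] [tifn zib]] of type ⟨e,t⟩ combines with kiv of type e: type t.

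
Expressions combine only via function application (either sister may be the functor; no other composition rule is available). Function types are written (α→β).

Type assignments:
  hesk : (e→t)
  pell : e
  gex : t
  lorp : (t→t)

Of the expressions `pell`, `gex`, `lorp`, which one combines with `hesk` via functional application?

pell — combines: hesk : (e→t) takes pell : e as argument, giving t.
gex : t — hesk needs e; gex needs nothing (atomic); neither fits.
lorp : (t→t) — hesk needs e; lorp needs t; neither fits.

pell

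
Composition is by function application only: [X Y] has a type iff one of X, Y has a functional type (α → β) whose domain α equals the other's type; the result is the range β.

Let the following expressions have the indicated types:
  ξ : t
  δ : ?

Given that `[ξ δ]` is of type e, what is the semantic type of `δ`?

[ξ δ] must have type e. The sister ξ has type t; that is not a function onto e, so δ must be the functor, of type (t → e).

(t → e)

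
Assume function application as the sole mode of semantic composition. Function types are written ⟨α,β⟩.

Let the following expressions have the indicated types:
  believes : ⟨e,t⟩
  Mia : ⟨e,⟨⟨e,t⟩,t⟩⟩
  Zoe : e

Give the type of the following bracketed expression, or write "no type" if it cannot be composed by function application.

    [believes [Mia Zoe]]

At [Mia Zoe], Mia : ⟨e,⟨⟨e,t⟩,t⟩⟩ takes Zoe : e, giving ⟨⟨e,t⟩,t⟩.
At [believes [Mia Zoe]], [Mia Zoe] : ⟨⟨e,t⟩,t⟩ takes believes : ⟨e,t⟩, giving t.

t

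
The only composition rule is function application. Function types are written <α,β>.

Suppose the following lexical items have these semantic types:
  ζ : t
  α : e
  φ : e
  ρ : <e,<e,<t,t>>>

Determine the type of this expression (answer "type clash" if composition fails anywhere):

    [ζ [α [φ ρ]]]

[φ ρ]: <e,<e,<t,t>>> applied to e yields <e,<t,t>>.
[α [φ ρ]]: <e,<t,t>> applied to e yields <t,t>.
[ζ [α [φ ρ]]]: <t,t> applied to t yields t.

t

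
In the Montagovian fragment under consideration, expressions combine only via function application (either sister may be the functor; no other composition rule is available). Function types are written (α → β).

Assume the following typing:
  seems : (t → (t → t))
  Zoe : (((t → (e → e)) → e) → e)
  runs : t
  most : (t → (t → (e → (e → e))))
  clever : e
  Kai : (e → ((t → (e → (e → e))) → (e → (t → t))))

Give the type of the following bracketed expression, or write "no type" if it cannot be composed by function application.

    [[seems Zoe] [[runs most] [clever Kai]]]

no type

[seems Zoe]: (t → (t → t)) and (((t → (e → e)) → e) → e) cannot combine by function application — type clash.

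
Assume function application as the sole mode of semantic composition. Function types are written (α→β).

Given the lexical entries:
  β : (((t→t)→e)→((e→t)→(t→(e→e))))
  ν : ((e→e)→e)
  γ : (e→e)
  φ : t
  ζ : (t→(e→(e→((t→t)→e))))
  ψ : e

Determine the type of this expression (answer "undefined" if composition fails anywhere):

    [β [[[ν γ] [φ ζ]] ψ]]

[ν γ]: ((e→e)→e) applied to (e→e) yields e.
[φ ζ]: (t→(e→(e→((t→t)→e)))) applied to t yields (e→(e→((t→t)→e))).
[[ν γ] [φ ζ]]: (e→(e→((t→t)→e))) applied to e yields (e→((t→t)→e)).
[[[ν γ] [φ ζ]] ψ]: (e→((t→t)→e)) applied to e yields ((t→t)→e).
[β [[[ν γ] [φ ζ]] ψ]]: (((t→t)→e)→((e→t)→(t→(e→e)))) applied to ((t→t)→e) yields ((e→t)→(t→(e→e))).

((e→t)→(t→(e→e)))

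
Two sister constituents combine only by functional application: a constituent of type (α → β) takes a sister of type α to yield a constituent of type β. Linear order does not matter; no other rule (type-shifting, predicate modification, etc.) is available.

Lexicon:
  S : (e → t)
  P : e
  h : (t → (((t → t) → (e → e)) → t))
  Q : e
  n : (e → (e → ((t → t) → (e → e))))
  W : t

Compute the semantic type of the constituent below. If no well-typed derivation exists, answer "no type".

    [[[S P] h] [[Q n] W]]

At [S P], S : (e → t) takes P : e, giving t.
At [[S P] h], h : (t → (((t → t) → (e → e)) → t)) takes [S P] : t, giving (((t → t) → (e → e)) → t).
At [Q n], n : (e → (e → ((t → t) → (e → e)))) takes Q : e, giving (e → ((t → t) → (e → e))).
[[Q n] W]: (e → ((t → t) → (e → e))) and t cannot combine by function application — type clash.

no type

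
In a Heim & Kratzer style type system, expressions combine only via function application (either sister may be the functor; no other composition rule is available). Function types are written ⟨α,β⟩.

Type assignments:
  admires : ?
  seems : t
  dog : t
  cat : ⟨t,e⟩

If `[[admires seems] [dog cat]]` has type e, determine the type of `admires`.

[[admires seems] [dog cat]] must have type e. The sister [dog cat] has type e; that is not a function onto e, so [admires seems] must be the functor, of type ⟨e,e⟩.
[admires seems] must have type ⟨e,e⟩. The sister seems has type t; that is not a function onto ⟨e,e⟩, so admires must be the functor, of type ⟨t,⟨e,e⟩⟩.

⟨t,⟨e,e⟩⟩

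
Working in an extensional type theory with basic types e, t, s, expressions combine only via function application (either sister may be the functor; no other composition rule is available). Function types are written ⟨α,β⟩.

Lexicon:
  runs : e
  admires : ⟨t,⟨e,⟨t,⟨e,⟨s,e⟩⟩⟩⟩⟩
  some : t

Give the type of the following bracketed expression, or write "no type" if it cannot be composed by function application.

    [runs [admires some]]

⟨t,⟨e,⟨s,e⟩⟩⟩

[admires some]: functor admires : ⟨t,⟨e,⟨t,⟨e,⟨s,e⟩⟩⟩⟩⟩, argument some : t; result ⟨e,⟨t,⟨e,⟨s,e⟩⟩⟩⟩.
[runs [admires some]]: functor [admires some] : ⟨e,⟨t,⟨e,⟨s,e⟩⟩⟩⟩, argument runs : e; result ⟨t,⟨e,⟨s,e⟩⟩⟩.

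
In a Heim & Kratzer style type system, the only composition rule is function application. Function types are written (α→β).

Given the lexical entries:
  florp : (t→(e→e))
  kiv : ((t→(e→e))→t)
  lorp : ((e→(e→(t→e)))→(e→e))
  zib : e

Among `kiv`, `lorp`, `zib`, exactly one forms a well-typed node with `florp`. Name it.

kiv — combines: kiv : ((t→(e→e))→t) takes florp : (t→(e→e)) as argument, giving t.
lorp : ((e→(e→(t→e)))→(e→e)) — neither side's domain matches the other.
zib : e — neither side's domain matches the other.

kiv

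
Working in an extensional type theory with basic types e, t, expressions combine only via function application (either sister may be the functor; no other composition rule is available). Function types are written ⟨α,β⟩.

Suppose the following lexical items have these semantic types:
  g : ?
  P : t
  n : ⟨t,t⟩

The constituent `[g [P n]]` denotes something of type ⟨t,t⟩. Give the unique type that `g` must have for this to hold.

For [g [P n]] to have type ⟨t,t⟩ with [P n] of type t, g must be the function: g : ⟨t,⟨t,t⟩⟩.

⟨t,⟨t,t⟩⟩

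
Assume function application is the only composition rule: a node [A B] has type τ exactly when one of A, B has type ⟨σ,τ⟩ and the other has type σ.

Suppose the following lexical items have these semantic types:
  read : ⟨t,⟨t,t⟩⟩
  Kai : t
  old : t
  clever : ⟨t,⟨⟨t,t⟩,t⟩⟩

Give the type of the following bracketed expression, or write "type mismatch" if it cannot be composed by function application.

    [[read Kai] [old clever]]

t

[read Kai] — read of type ⟨t,⟨t,t⟩⟩ combines with Kai of type t: type ⟨t,t⟩.
[old clever] — clever of type ⟨t,⟨⟨t,t⟩,t⟩⟩ combines with old of type t: type ⟨⟨t,t⟩,t⟩.
[[read Kai] [old clever]] — [old clever] of type ⟨⟨t,t⟩,t⟩ combines with [read Kai] of type ⟨t,t⟩: type t.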